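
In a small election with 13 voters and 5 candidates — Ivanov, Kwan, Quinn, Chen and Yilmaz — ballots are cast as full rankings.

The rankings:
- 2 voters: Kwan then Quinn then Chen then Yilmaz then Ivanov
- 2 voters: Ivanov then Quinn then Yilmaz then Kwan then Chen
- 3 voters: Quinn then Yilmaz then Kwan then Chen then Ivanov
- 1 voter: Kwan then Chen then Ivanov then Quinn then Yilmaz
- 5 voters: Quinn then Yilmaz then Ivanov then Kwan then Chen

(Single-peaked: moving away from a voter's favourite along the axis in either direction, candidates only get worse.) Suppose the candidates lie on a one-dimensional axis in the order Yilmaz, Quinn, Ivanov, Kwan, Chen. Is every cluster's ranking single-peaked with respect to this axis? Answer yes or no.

no

Axis positions: Yilmaz=1, Quinn=2, Ivanov=3, Kwan=4, Chen=5.
Cluster 1: ranking walks positions 4-2-5-1-3; Quinn is ranked above Ivanov even though Ivanov lies between Quinn and the peak Kwan on the axis — preferences dip and rise again. Not single-peaked.
Cluster 2 (peak Ivanov at position 3): ranking walks positions 3-2-1-4-5, expanding outward from the peak — single-peaked.
Cluster 3: ranking walks positions 2-1-4-5-3; Kwan is ranked above Ivanov even though Ivanov lies between Kwan and the peak Quinn on the axis — preferences dip and rise again. Not single-peaked.
Cluster 4 (peak Kwan at position 4): ranking walks positions 4-5-3-2-1, expanding outward from the peak — single-peaked.
Cluster 5 (peak Quinn at position 2): ranking walks positions 2-1-3-4-5, expanding outward from the peak — single-peaked.
Cluster 1 violates single-peakedness, so the profile is not single-peaked on this axis.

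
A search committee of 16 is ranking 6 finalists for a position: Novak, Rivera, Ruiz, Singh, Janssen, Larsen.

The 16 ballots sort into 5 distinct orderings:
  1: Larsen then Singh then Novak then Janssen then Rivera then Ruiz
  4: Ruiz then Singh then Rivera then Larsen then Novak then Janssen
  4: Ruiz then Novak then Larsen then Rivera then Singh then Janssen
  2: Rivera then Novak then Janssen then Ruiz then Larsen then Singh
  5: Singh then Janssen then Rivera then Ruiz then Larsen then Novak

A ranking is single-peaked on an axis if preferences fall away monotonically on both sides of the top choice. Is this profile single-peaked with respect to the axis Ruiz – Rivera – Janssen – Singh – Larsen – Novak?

no

Axis positions: Ruiz=1, Rivera=2, Janssen=3, Singh=4, Larsen=5, Novak=6.
Type 1 (peak Larsen at position 5): ranking walks positions 5-4-6-3-2-1, expanding outward from the peak — single-peaked.
Type 2: ranking walks positions 1-4-2-5-6-3; Singh is ranked above Rivera even though Rivera lies between Singh and the peak Ruiz on the axis — preferences dip and rise again. Not single-peaked.
Type 3: ranking walks positions 1-6-5-2-4-3; Novak is ranked above Rivera even though Rivera lies between Novak and the peak Ruiz on the axis — preferences dip and rise again. Not single-peaked.
Type 4: ranking walks positions 2-6-3-1-5-4; Novak is ranked above Janssen even though Janssen lies between Novak and the peak Rivera on the axis — preferences dip and rise again. Not single-peaked.
Type 5 (peak Singh at position 4): ranking walks positions 4-3-2-1-5-6, expanding outward from the peak — single-peaked.
Type 2 violates single-peakedness, so the profile is not single-peaked on this axis.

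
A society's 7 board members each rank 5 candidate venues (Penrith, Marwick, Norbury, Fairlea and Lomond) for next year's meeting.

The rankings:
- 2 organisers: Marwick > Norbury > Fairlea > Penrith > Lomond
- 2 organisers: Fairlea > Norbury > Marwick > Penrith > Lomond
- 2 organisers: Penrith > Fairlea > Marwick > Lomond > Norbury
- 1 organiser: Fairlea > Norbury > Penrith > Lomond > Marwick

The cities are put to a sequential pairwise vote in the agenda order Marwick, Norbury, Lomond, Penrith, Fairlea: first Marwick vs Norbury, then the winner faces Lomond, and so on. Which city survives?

Round 1: Marwick vs Norbury — 4–3, Marwick advances.
Round 2: Marwick vs Lomond — 6–1, Marwick advances.
Round 3: Marwick vs Penrith — 4–3, Marwick advances.
Round 4: Marwick vs Fairlea — 2–5, Fairlea advances.
The agenda winner is Fairlea.

Fairlea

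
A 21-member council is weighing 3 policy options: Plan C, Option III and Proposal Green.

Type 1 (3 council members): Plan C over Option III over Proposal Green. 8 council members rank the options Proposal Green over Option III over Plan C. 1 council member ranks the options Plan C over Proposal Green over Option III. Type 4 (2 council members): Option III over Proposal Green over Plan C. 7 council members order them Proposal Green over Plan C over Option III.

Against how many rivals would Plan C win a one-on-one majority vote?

Plan C against each rival (21 council members):
Plan C vs Option III: Plan C wins 11–10.
Plan C vs Proposal Green: Plan C is ranked higher on 3+1 = 4 ballots, Proposal Green on 17. Proposal Green wins 17–4.
Plan C beats Option III; loses to Proposal Green — 1 pairwise win.

1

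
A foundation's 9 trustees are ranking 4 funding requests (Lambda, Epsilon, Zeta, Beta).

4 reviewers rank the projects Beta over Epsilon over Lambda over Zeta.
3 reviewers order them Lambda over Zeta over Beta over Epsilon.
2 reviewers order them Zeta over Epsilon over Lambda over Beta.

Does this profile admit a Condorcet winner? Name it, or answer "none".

Check each pair by majority over 9 ballots:
Lambda vs Epsilon: Lambda preferred on 3 ballots; Epsilon wins 6–3.
Lambda vs Zeta: 4+3 = 7 for Lambda, 2 for Zeta — Lambda by 7–2.
Lambda vs Beta: Lambda wins 5–4.
Epsilon vs Zeta: Epsilon preferred on 4 ballots; Zeta wins 5–4.
Epsilon vs Beta: Epsilon is ranked higher on 2 ballots, Beta on 7. Beta wins 7–2.
Zeta–Beta: Zeta 5–4.
Every project loses at least once (Lambda loses to Epsilon; Epsilon loses to Zeta; Zeta loses to Lambda; Beta loses to Lambda). The majority relation contains the cycle Lambda beats Zeta beats Epsilon beats Lambda, so there is no Condorcet winner.

none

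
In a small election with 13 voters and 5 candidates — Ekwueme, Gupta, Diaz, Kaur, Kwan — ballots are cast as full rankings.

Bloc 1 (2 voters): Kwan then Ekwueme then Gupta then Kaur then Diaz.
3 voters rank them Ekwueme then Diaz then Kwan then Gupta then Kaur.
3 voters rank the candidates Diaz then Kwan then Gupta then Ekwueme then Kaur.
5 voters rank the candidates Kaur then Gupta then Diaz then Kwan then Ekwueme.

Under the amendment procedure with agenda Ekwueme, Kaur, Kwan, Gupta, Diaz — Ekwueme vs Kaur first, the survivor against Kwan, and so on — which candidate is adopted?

Round 1: Ekwueme vs Kaur — 8–5, Ekwueme advances.
Round 2: Ekwueme vs Kwan — 3–10, Kwan advances.
Round 3: Kwan vs Gupta — 8–5, Kwan advances.
Round 4: Kwan vs Diaz — 2–11, Diaz advances.
Diaz survives the agenda.

Diaz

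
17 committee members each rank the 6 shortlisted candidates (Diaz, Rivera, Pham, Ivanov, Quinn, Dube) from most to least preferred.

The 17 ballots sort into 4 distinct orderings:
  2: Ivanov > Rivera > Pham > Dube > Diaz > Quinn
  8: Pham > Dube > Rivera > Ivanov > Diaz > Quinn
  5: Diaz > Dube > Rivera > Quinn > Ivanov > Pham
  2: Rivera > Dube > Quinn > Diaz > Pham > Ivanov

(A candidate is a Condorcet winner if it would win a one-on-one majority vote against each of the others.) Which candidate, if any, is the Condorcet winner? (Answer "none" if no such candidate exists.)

Check each pair by majority over 17 ballots:
Diaz vs Rivera: 5 to 12, Rivera.
Diaz vs Pham: 7 to 10, Pham.
Diaz vs Ivanov: 7 to 10, Ivanov.
Diaz vs Quinn: Diaz is ranked higher on 2+8+5 = 15 ballots, Quinn on 2. Diaz wins 15–2.
Diaz vs Dube: Diaz preferred on 5 ballots; Dube wins 12–5.
Rivera vs Pham: 9 to 8, Rivera.
Rivera vs Ivanov: Rivera preferred on 8+5+2 = 15 ballots; Rivera wins 15–2.
Rivera vs Quinn: Rivera preferred on 2+8+5+2 = 17 ballots; Rivera wins 17–0.
Rivera vs Dube: Rivera is ranked higher on 2+2 = 4 ballots, Dube on 13. Dube wins 13–4.
Pham vs Ivanov: Pham preferred on 8+2 = 10 ballots; Pham wins 10–7.
Pham vs Quinn: Pham preferred on 2+8 = 10 ballots; Pham wins 10–7.
Pham vs Dube: 2+8 = 10 for Pham, 7 for Dube — Pham by 10–7.
Ivanov vs Quinn: 2+8 = 10 for Ivanov, 7 for Quinn — Ivanov by 10–7.
Ivanov vs Dube: Ivanov is ranked higher on 2 ballots, Dube on 15. Dube wins 15–2.
Quinn vs Dube: Quinn is ranked higher on 0 ballots, Dube on 17. Dube wins 17–0.
No candidate is unbeaten: Diaz loses to Rivera; Rivera loses to Dube; Pham loses to Rivera; Ivanov loses to Rivera; Quinn loses to Diaz; Dube loses to Pham. In particular Rivera beats Pham beats Dube beats Rivera is a majority cycle — no Condorcet winner exists.

none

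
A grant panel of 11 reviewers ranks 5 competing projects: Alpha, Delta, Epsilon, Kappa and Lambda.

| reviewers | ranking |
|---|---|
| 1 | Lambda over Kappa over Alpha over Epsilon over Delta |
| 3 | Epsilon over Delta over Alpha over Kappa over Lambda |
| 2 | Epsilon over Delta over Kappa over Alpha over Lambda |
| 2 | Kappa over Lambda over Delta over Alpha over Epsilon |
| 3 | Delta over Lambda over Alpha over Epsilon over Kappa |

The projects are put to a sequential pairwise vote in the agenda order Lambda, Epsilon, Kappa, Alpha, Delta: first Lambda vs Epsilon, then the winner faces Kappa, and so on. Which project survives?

Round 1: Lambda vs Epsilon — 6–5, Lambda advances.
Round 2: Lambda vs Kappa — 4–7, Kappa advances.
Round 3: Kappa vs Alpha — 5–6, Alpha advances.
Round 4: Alpha vs Delta — 1–10, Delta advances.
The agenda winner is Delta.

Delta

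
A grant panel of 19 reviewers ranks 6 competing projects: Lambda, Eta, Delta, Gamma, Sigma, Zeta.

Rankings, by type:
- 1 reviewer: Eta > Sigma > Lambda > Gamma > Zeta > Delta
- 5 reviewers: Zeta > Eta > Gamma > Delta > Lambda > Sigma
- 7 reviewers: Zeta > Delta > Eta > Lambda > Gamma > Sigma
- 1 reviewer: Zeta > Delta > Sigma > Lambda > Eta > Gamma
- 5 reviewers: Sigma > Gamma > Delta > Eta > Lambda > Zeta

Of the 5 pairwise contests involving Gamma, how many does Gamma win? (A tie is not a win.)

3

Gamma against each rival (19 reviewers):
Gamma vs Lambda: Gamma, 10–9.
Gamma–Eta: Eta 14–5.
Gamma vs Delta: 11 to 8, Gamma.
Gamma vs Sigma: Gamma wins 12–7.
Gamma–Zeta: Zeta 13–6.
Gamma beats Lambda, Delta, Sigma; loses to Eta, Zeta — 3 pairwise wins.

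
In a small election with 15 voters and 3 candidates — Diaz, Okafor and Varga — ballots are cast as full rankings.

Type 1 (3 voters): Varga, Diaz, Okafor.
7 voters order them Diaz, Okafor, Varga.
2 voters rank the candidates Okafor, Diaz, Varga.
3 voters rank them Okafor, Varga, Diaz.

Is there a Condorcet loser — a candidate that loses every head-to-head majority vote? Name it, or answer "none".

Varga

Head-to-head results (15 voters):
Diaz vs Okafor: 10 to 5, Diaz.
Diaz vs Varga: Diaz is ranked higher on 7+2 = 9 ballots, Varga on 6. Diaz wins 9–6.
Okafor vs Varga: Okafor is ranked higher on 7+2+3 = 12 ballots, Varga on 3. Okafor wins 12–3.
Varga is beaten in every head-to-head and is the Condorcet loser.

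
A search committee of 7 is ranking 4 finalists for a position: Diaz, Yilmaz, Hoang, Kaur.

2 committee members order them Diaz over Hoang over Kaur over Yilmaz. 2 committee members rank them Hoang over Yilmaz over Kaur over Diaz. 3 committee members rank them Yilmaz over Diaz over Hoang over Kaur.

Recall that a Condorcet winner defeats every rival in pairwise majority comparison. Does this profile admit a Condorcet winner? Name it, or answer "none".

none

Head-to-head results (7 committee members):
Diaz vs Yilmaz: 2 for Diaz, 5 for Yilmaz — Yilmaz by 5–2.
Diaz–Hoang: Diaz 5–2.
Diaz vs Kaur: 2+3 = 5 for Diaz, 2 for Kaur — Diaz by 5–2.
Yilmaz vs Hoang: 3 for Yilmaz, 4 for Hoang — Hoang by 4–3.
Yilmaz vs Kaur: Yilmaz, 5–2.
Hoang vs Kaur: Hoang wins 7–0.
Each candidate drops at least one matchup (Diaz loses to Yilmaz; Yilmaz loses to Hoang; Hoang loses to Diaz; Kaur loses to Diaz); the cycle Diaz → Hoang → Yilmaz → Diaz rules out a Condorcet winner.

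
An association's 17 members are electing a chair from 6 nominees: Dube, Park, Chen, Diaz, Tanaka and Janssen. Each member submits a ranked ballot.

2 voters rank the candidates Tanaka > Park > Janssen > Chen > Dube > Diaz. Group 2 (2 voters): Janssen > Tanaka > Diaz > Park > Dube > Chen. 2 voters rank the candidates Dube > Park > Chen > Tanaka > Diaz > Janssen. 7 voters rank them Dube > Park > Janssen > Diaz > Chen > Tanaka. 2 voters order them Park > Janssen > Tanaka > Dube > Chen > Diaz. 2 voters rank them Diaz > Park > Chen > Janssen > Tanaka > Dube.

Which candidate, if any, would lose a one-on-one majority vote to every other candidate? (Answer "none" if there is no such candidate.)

Head-to-head results (17 voters):
Dube vs Park: Dube wins 9–8.
Dube vs Chen: Dube is ranked higher on 2+2+7+2 = 13 ballots, Chen on 4. Dube wins 13–4.
Dube vs Diaz: Dube wins 13–4.
Dube vs Tanaka: Dube preferred on 2+7 = 9 ballots; Dube wins 9–8.
Dube vs Janssen: Dube preferred on 2+7 = 9 ballots; Dube wins 9–8.
Park vs Chen: Park wins 17–0.
Park vs Diaz: Park wins 13–4.
Park vs Tanaka: Park wins 13–4.
Park vs Janssen: 2+2+7+2+2 = 15 for Park, 2 for Janssen — Park by 15–2.
Chen–Diaz: Diaz 11–6.
Chen vs Tanaka: Chen wins 11–6.
Chen vs Janssen: Chen preferred on 2+2 = 4 ballots; Janssen wins 13–4.
Diaz vs Tanaka: Diaz preferred on 7+2 = 9 ballots; Diaz wins 9–8.
Diaz vs Janssen: Janssen, 13–4.
Tanaka vs Janssen: Janssen, 13–4.
Tanaka is beaten in every head-to-head and is the Condorcet loser.

Tanaka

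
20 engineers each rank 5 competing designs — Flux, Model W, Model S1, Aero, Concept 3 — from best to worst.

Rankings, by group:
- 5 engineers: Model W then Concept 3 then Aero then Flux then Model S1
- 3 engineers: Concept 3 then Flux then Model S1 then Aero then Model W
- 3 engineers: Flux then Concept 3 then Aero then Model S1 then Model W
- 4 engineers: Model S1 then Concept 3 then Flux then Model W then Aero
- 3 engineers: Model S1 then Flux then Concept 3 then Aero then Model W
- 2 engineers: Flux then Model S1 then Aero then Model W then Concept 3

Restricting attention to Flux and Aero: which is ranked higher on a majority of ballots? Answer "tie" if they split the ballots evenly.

Ballots ranking Flux above Aero: 3 + 3 + 4 + 3 + 2 = 15.
Ballots ranking Aero above Flux: 20 − 15 = 5.
Flux wins the head-to-head 15–5.

Flux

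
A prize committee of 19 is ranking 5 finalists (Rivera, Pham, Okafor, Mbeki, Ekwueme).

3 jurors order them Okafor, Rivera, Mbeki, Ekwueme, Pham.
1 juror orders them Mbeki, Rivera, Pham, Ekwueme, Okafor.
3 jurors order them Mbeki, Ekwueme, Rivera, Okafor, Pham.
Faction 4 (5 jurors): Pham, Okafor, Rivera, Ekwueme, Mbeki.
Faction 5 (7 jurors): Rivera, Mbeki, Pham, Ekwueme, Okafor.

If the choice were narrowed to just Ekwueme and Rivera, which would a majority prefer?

Ballots ranking Ekwueme above Rivera: 3.
Ballots ranking Rivera above Ekwueme: 19 − 3 = 16.
Rivera wins the head-to-head 16–3.

Rivera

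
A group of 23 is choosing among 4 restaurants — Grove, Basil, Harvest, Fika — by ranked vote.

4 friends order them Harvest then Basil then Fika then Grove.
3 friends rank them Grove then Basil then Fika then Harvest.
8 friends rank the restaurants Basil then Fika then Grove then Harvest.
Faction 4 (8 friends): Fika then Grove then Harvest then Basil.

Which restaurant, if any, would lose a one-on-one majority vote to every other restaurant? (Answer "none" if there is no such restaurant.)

none

Head-to-head results (23 friends):
Grove vs Basil: Basil wins 12–11.
Grove vs Harvest: 19 to 4, Grove.
Grove–Fika: Fika 20–3.
Basil vs Harvest: Basil preferred on 3+8 = 11 ballots; Harvest wins 12–11.
Basil vs Fika: Basil is ranked higher on 4+3+8 = 15 ballots, Fika on 8. Basil wins 15–8.
Harvest vs Fika: Fika wins 19–4.
No restaurant is winless: Grove beats Harvest; Basil beats Grove; Harvest beats Basil; Fika beats Grove. There is no Condorcet loser.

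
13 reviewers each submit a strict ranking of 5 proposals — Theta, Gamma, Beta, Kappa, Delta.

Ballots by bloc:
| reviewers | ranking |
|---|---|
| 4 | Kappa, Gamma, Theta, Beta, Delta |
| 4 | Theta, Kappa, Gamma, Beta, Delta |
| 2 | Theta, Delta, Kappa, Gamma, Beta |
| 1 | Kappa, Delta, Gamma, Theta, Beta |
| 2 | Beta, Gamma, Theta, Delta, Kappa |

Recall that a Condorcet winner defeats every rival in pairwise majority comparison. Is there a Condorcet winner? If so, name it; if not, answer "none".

Check each pair by majority over 13 ballots:
Theta vs Gamma: Gamma, 7–6.
Theta vs Beta: Theta, 11–2.
Theta vs Kappa: Theta, 8–5.
Theta vs Delta: Theta, 12–1.
Gamma vs Beta: Gamma, 11–2.
Gamma–Kappa: Kappa 11–2.
Gamma vs Delta: Gamma, 10–3.
Beta vs Kappa: Kappa wins 11–2.
Beta vs Delta: Beta wins 10–3.
Kappa–Delta: Kappa 9–4.
Each project drops at least one matchup (Theta loses to Gamma; Gamma loses to Kappa; Beta loses to Theta; Kappa loses to Theta; Delta loses to Theta); the cycle Theta beats Kappa beats Gamma beats Theta rules out a Condorcet winner.

none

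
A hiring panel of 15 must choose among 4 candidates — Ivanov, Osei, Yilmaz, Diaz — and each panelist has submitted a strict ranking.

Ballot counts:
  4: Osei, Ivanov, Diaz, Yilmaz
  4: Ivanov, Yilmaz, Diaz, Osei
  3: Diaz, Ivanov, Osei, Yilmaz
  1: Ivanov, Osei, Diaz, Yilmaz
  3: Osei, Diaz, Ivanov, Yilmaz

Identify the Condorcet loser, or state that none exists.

Pairwise majorities:
Ivanov–Osei: Ivanov 8–7.
Ivanov vs Yilmaz: Ivanov is ranked higher on 4+4+3+1+3 = 15 ballots, Yilmaz on 0. Ivanov wins 15–0.
Ivanov vs Diaz: Ivanov wins 9–6.
Osei–Yilmaz: Osei 11–4.
Osei vs Diaz: 4+1+3 = 8 for Osei, 7 for Diaz — Osei by 8–7.
Yilmaz vs Diaz: Yilmaz is ranked higher on 4 ballots, Diaz on 11. Diaz wins 11–4.
Yilmaz loses to every other candidate — it is the Condorcet loser.

Yilmaz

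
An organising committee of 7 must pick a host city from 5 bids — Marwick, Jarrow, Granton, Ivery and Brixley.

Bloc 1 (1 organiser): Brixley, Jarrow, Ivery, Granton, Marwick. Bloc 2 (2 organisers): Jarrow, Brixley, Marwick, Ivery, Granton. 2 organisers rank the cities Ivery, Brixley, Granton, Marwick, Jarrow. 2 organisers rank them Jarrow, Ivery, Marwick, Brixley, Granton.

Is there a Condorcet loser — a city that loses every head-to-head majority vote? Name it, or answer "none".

Granton

Head-to-head results (7 organisers):
Marwick–Jarrow: Jarrow 5–2.
Marwick vs Granton: Marwick is ranked higher on 2+2 = 4 ballots, Granton on 3. Marwick wins 4–3.
Marwick vs Ivery: Ivery, 5–2.
Marwick–Brixley: Brixley 5–2.
Jarrow–Granton: Jarrow 5–2.
Jarrow vs Ivery: 1+2+2 = 5 for Jarrow, 2 for Ivery — Jarrow by 5–2.
Jarrow vs Brixley: Jarrow wins 4–3.
Granton vs Ivery: Granton preferred on 0 ballots; Ivery wins 7–0.
Granton vs Brixley: Brixley wins 7–0.
Ivery vs Brixley: Ivery is ranked higher on 2+2 = 4 ballots, Brixley on 3. Ivery wins 4–3.
Granton is beaten in every head-to-head and is the Condorcet loser.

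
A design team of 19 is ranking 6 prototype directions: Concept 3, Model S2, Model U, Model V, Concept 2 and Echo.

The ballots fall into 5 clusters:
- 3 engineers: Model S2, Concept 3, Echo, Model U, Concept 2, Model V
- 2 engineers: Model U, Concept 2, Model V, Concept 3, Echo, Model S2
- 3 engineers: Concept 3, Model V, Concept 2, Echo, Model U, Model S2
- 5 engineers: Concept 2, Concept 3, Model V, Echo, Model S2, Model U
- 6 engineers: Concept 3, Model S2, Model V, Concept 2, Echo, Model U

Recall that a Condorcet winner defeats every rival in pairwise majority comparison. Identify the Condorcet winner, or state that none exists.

Head-to-head results (19 engineers):
Concept 3 vs Model S2: 2+3+5+6 = 16 for Concept 3, 3 for Model S2 — Concept 3 by 16–3.
Concept 3 vs Model U: 17 to 2, Concept 3.
Concept 3 vs Model V: Concept 3 is ranked higher on 3+3+5+6 = 17 ballots, Model V on 2. Concept 3 wins 17–2.
Concept 3 vs Concept 2: 3+3+6 = 12 for Concept 3, 7 for Concept 2 — Concept 3 by 12–7.
Concept 3 vs Echo: Concept 3 is ranked higher on 3+2+3+5+6 = 19 ballots, Echo on 0. Concept 3 wins 19–0.
Model S2–Model U: Model S2 14–5.
Model S2 vs Model V: Model S2 preferred on 3+6 = 9 ballots; Model V wins 10–9.
Model S2 vs Concept 2: Concept 2, 10–9.
Model S2 vs Echo: Model S2 preferred on 3+6 = 9 ballots; Echo wins 10–9.
Model U vs Model V: Model V wins 14–5.
Model U–Concept 2: Concept 2 14–5.
Model U vs Echo: 2 for Model U, 17 for Echo — Echo by 17–2.
Model V vs Concept 2: 9 to 10, Concept 2.
Model V–Echo: Model V 16–3.
Concept 2 vs Echo: Concept 2 preferred on 2+3+5+6 = 16 ballots; Concept 2 wins 16–3.
Concept 3 beats each of Model S2, Model U, Model V, Concept 2, Echo — Concept 3 is the Condorcet winner.

Concept 3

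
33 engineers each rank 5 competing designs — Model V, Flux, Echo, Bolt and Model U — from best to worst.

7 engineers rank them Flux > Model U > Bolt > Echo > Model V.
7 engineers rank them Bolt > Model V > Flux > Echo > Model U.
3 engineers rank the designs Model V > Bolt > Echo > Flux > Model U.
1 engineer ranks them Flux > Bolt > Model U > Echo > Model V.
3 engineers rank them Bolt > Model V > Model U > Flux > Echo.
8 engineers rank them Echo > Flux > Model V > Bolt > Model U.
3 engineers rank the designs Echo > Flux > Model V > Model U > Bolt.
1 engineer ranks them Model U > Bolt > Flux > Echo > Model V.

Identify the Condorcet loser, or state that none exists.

Pairwise majorities:
Model V vs Flux: Flux, 20–13.
Model V vs Echo: Model V preferred on 7+3+3 = 13 ballots; Echo wins 20–13.
Model V vs Bolt: Bolt, 19–14.
Model V–Model U: Model V 24–9.
Flux–Echo: Flux 19–14.
Flux–Bolt: Flux 19–14.
Flux–Model U: Flux 29–4.
Echo vs Bolt: Echo is ranked higher on 8+3 = 11 ballots, Bolt on 22. Bolt wins 22–11.
Echo vs Model U: Echo wins 21–12.
Bolt vs Model U: 22 to 11, Bolt.
Only Model U has no wins; Model U is the Condorcet loser.

Model U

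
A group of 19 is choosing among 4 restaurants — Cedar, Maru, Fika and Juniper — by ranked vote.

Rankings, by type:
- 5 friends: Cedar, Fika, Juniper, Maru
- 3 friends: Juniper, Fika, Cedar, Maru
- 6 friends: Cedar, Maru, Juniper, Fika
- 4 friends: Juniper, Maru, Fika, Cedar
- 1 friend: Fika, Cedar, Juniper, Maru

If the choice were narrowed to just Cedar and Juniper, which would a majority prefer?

Ballots ranking Cedar above Juniper: 5 + 6 + 1 = 12.
Ballots ranking Juniper above Cedar: 19 − 12 = 7.
Cedar wins the head-to-head 12–7.

Cedar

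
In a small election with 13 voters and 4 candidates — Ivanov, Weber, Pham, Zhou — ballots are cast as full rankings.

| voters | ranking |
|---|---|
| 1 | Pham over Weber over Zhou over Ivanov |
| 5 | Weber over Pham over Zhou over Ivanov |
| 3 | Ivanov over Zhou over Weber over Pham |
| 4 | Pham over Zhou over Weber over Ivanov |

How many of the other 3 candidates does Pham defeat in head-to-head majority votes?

Pham against each rival (13 voters):
Pham vs Ivanov: Pham preferred on 1+5+4 = 10 ballots; Pham wins 10–3.
Pham vs Weber: Weber wins 8–5.
Pham vs Zhou: 10 to 3, Pham.
Pham beats Ivanov, Zhou; loses to Weber — 2 pairwise wins.

2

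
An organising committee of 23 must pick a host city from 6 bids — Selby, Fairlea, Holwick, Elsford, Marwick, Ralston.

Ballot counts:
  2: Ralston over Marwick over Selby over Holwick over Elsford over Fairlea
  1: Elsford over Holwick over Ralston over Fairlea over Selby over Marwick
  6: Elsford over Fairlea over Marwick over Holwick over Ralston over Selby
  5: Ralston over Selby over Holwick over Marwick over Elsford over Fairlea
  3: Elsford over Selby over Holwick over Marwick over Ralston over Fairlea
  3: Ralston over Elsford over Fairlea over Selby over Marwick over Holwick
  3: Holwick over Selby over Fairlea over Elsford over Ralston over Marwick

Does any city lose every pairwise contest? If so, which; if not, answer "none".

Pairwise majorities:
Selby–Fairlea: Selby 13–10.
Selby–Holwick: Selby 13–10.
Selby vs Elsford: 2+5+3 = 10 for Selby, 13 for Elsford — Elsford by 13–10.
Selby vs Marwick: Selby, 15–8.
Selby vs Ralston: Selby preferred on 3+3 = 6 ballots; Ralston wins 17–6.
Fairlea vs Holwick: Holwick wins 14–9.
Fairlea–Elsford: Elsford 20–3.
Fairlea vs Marwick: Fairlea wins 13–10.
Fairlea vs Ralston: Fairlea preferred on 6+3 = 9 ballots; Ralston wins 14–9.
Holwick vs Elsford: Holwick preferred on 2+5+3 = 10 ballots; Elsford wins 13–10.
Holwick vs Marwick: 12 to 11, Holwick.
Holwick vs Ralston: 13 to 10, Holwick.
Elsford vs Marwick: 16 to 7, Elsford.
Elsford vs Ralston: 13 to 10, Elsford.
Marwick vs Ralston: 9 to 14, Ralston.
Marwick is beaten in every head-to-head and is the Condorcet loser.

Marwick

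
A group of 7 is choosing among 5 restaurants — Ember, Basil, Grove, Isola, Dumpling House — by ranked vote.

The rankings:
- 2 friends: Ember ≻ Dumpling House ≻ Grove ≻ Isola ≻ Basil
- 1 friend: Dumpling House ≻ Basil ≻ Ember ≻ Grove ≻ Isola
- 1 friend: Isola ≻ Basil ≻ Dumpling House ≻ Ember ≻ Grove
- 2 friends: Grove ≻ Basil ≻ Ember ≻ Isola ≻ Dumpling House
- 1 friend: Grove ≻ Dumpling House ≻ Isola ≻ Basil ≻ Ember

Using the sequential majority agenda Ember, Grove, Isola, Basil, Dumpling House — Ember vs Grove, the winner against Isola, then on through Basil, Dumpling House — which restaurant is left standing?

Dumpling House

Round 1: Ember vs Grove — 4–3, Ember advances.
Round 2: Ember vs Isola — 5–2, Ember advances.
Round 3: Ember vs Basil — 2–5, Basil advances.
Round 4: Basil vs Dumpling House — 3–4, Dumpling House advances.
Dumpling House survives the agenda.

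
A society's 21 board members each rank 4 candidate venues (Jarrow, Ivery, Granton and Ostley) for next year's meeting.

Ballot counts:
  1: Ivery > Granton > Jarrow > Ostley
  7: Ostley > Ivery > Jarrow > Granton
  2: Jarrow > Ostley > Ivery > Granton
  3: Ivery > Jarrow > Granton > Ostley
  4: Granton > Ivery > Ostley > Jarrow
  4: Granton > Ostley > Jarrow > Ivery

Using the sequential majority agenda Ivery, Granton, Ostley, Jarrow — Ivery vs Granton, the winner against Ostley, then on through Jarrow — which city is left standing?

Round 1: Ivery vs Granton — 13–8, Ivery advances.
Round 2: Ivery vs Ostley — 8–13, Ostley advances.
Round 3: Ostley vs Jarrow — 15–6, Ostley advances.
Ostley survives the agenda.

Ostley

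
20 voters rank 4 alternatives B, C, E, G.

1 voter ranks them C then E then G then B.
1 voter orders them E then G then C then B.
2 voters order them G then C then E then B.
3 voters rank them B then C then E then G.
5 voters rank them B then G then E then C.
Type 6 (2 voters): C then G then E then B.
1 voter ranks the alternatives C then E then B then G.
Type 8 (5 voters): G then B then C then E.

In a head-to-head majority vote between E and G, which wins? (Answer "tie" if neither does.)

Ballots ranking E above G: 1 + 1 + 3 + 1 = 6.
Ballots ranking G above E: 20 − 6 = 14.
G wins the head-to-head 14–6.

G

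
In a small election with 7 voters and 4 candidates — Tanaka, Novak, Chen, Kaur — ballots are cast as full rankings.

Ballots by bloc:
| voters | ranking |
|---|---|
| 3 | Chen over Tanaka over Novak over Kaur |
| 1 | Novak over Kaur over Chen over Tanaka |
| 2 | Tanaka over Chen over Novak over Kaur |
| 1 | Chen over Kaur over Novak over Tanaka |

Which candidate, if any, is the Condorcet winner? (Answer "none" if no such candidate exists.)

Check each pair by majority over 7 ballots:
Tanaka vs Novak: 5 to 2, Tanaka.
Tanaka–Chen: Chen 5–2.
Tanaka vs Kaur: 3+2 = 5 for Tanaka, 2 for Kaur — Tanaka by 5–2.
Novak vs Chen: 1 for Novak, 6 for Chen — Chen by 6–1.
Novak–Kaur: Novak 6–1.
Chen vs Kaur: 6 to 1, Chen.
Chen defeats every rival head-to-head and is the Condorcet winner.

Chen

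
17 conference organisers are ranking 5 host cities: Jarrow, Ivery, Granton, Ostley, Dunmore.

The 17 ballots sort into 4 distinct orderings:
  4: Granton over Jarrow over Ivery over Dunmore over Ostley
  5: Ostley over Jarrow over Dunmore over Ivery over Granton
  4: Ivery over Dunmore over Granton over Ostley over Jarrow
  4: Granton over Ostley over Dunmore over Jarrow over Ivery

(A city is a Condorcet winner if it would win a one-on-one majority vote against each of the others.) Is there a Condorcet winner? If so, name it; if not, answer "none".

Pairwise majorities:
Jarrow–Ivery: Jarrow 13–4.
Jarrow–Granton: Granton 12–5.
Jarrow vs Ostley: Ostley wins 13–4.
Jarrow vs Dunmore: Jarrow wins 9–8.
Ivery–Granton: Ivery 9–8.
Ivery vs Ostley: Ostley, 9–8.
Ivery vs Dunmore: Dunmore wins 9–8.
Granton vs Ostley: Granton, 12–5.
Granton vs Dunmore: Dunmore, 9–8.
Ostley vs Dunmore: Ostley wins 9–8.
Each city drops at least one matchup (Jarrow loses to Granton; Ivery loses to Jarrow; Granton loses to Ivery; Ostley loses to Granton; Dunmore loses to Jarrow); the cycle Jarrow beats Ivery beats Granton beats Jarrow rules out a Condorcet winner.

none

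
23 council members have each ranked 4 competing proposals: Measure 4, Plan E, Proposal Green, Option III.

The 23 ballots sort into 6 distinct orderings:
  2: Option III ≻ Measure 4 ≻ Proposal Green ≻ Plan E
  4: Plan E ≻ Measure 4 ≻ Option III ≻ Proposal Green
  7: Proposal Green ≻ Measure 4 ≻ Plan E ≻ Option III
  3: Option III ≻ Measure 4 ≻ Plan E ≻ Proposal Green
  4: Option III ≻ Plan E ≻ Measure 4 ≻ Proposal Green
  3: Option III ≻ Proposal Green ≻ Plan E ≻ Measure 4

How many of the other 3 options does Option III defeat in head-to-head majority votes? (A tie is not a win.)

Option III against each rival (23 council members):
Option III vs Measure 4: Option III is ranked higher on 2+3+4+3 = 12 ballots, Measure 4 on 11. Option III wins 12–11.
Option III vs Plan E: 2+3+4+3 = 12 for Option III, 11 for Plan E — Option III by 12–11.
Option III–Proposal Green: Option III 16–7.
Option III beats Measure 4, Plan E, Proposal Green — 3 pairwise wins.

3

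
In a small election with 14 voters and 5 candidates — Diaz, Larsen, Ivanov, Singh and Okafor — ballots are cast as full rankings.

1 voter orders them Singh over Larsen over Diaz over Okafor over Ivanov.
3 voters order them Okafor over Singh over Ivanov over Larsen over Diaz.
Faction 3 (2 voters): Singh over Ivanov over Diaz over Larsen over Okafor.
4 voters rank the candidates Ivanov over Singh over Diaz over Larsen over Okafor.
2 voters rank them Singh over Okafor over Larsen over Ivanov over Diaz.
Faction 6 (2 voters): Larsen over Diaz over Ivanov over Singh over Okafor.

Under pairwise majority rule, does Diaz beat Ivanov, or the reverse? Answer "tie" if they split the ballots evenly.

Ivanov

Ballots ranking Diaz above Ivanov: 1 + 2 = 3.
Ballots ranking Ivanov above Diaz: 14 − 3 = 11.
Ivanov wins the head-to-head 11–3.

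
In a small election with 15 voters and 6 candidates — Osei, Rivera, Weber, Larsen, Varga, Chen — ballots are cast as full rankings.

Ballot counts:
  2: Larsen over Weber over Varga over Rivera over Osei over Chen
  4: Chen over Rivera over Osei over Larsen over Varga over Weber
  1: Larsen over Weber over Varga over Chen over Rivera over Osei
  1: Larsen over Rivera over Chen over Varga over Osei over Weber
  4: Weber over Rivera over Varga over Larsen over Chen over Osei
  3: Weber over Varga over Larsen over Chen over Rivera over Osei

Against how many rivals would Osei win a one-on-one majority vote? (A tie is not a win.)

0

Osei against each rival (15 voters):
Osei–Rivera: Rivera 15–0.
Osei vs Weber: 5 to 10, Weber.
Osei vs Larsen: Osei is ranked higher on 4 ballots, Larsen on 11. Larsen wins 11–4.
Osei vs Varga: Osei is ranked higher on 4 ballots, Varga on 11. Varga wins 11–4.
Osei vs Chen: Osei is ranked higher on 2 ballots, Chen on 13. Chen wins 13–2.
Osei beats no one; loses to Rivera, Weber, Larsen, Varga, Chen — 0 pairwise wins.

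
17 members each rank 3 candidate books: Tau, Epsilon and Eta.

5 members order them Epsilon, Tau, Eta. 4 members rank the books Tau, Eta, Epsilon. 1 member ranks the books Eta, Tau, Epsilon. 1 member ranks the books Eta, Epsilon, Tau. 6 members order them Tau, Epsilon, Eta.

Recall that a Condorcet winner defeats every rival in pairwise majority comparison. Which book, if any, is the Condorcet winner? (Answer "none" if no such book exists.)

Tau

Head-to-head results (17 members):
Tau vs Epsilon: 11 to 6, Tau.
Tau vs Eta: 5+4+6 = 15 for Tau, 2 for Eta — Tau by 15–2.
Epsilon vs Eta: Epsilon wins 11–6.
Tau wins every pairwise contest, so Tau is the Condorcet winner.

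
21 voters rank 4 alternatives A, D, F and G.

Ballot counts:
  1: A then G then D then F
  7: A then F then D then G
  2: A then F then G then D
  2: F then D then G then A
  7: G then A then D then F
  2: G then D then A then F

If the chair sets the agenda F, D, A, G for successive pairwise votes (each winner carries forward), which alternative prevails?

Round 1: F vs D — 11–10, F advances.
Round 2: F vs A — 2–19, A advances.
Round 3: A vs G — 10–11, G advances.
G survives the agenda.

G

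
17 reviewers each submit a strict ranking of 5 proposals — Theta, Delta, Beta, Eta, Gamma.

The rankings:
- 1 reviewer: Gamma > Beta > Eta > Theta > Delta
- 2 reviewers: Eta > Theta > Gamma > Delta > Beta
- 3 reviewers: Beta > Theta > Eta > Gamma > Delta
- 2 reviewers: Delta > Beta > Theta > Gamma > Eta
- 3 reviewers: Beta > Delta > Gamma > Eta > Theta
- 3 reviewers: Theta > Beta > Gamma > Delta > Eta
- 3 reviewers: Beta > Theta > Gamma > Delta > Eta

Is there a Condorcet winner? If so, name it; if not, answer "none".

Beta

Head-to-head results (17 reviewers):
Theta vs Delta: 12 to 5, Theta.
Theta vs Beta: Theta preferred on 2+3 = 5 ballots; Beta wins 12–5.
Theta vs Eta: 3+2+3+3 = 11 for Theta, 6 for Eta — Theta by 11–6.
Theta vs Gamma: Theta is ranked higher on 2+3+2+3+3 = 13 ballots, Gamma on 4. Theta wins 13–4.
Delta vs Beta: Delta preferred on 2+2 = 4 ballots; Beta wins 13–4.
Delta vs Eta: Delta is ranked higher on 2+3+3+3 = 11 ballots, Eta on 6. Delta wins 11–6.
Delta vs Gamma: Delta preferred on 2+3 = 5 ballots; Gamma wins 12–5.
Beta vs Eta: Beta preferred on 1+3+2+3+3+3 = 15 ballots; Beta wins 15–2.
Beta vs Gamma: Beta preferred on 3+2+3+3+3 = 14 ballots; Beta wins 14–3.
Eta vs Gamma: 2+3 = 5 for Eta, 12 for Gamma — Gamma by 12–5.
Beta wins every pairwise contest, so Beta is the Condorcet winner.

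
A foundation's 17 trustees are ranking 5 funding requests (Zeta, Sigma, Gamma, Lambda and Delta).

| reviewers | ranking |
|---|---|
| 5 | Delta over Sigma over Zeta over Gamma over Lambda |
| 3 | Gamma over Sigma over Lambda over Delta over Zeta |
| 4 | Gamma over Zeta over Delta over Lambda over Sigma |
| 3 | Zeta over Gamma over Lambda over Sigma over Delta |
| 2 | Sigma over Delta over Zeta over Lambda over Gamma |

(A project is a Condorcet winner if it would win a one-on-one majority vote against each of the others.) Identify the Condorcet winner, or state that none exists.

Head-to-head results (17 reviewers):
Zeta vs Sigma: Zeta is ranked higher on 4+3 = 7 ballots, Sigma on 10. Sigma wins 10–7.
Zeta vs Gamma: Zeta wins 10–7.
Zeta vs Lambda: Zeta preferred on 5+4+3+2 = 14 ballots; Zeta wins 14–3.
Zeta vs Delta: Zeta preferred on 4+3 = 7 ballots; Delta wins 10–7.
Sigma vs Gamma: 5+2 = 7 for Sigma, 10 for Gamma — Gamma by 10–7.
Sigma–Lambda: Sigma 10–7.
Sigma vs Delta: Sigma preferred on 3+3+2 = 8 ballots; Delta wins 9–8.
Gamma vs Lambda: 5+3+4+3 = 15 for Gamma, 2 for Lambda — Gamma by 15–2.
Gamma vs Delta: Gamma, 10–7.
Lambda vs Delta: Delta, 11–6.
No project is unbeaten: Zeta loses to Sigma; Sigma loses to Gamma; Gamma loses to Zeta; Lambda loses to Zeta; Delta loses to Gamma. In particular Zeta > Gamma > Sigma > Zeta is a majority cycle — no Condorcet winner exists.

none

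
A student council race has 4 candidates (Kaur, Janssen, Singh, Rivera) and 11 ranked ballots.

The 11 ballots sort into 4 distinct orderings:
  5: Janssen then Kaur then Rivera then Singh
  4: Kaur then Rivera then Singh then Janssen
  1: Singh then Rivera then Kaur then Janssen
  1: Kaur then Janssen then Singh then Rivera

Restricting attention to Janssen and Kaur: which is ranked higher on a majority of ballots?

Ballots ranking Janssen above Kaur: 5.
Ballots ranking Kaur above Janssen: 11 − 5 = 6.
Kaur wins the head-to-head 6–5.

Kaur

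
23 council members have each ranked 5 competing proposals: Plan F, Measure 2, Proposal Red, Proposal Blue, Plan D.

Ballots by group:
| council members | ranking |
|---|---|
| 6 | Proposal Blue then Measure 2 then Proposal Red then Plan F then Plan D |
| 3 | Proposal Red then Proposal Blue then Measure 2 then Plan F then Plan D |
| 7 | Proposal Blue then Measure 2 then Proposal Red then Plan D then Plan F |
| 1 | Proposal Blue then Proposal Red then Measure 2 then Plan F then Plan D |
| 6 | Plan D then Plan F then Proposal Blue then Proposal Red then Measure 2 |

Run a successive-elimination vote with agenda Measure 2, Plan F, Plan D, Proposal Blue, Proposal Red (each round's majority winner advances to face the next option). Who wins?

Round 1: Measure 2 vs Plan F — 17–6, Measure 2 advances.
Round 2: Measure 2 vs Plan D — 17–6, Measure 2 advances.
Round 3: Measure 2 vs Proposal Blue — 0–23, Proposal Blue advances.
Round 4: Proposal Blue vs Proposal Red — 20–3, Proposal Blue advances.
Proposal Blue survives the agenda.

Proposal Blue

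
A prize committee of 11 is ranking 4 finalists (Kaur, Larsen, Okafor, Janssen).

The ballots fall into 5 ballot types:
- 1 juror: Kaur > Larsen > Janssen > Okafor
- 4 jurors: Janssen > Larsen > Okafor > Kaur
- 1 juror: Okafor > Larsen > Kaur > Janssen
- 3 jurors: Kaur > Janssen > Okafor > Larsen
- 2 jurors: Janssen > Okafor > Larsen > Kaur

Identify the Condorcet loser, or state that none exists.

Kaur

Head-to-head results (11 jurors):
Kaur vs Larsen: Larsen, 7–4.
Kaur vs Okafor: Kaur is ranked higher on 1+3 = 4 ballots, Okafor on 7. Okafor wins 7–4.
Kaur vs Janssen: Janssen wins 6–5.
Larsen vs Okafor: Larsen preferred on 1+4 = 5 ballots; Okafor wins 6–5.
Larsen vs Janssen: 1+1 = 2 for Larsen, 9 for Janssen — Janssen by 9–2.
Okafor vs Janssen: Janssen, 10–1.
Kaur is beaten in every head-to-head and is the Condorcet loser.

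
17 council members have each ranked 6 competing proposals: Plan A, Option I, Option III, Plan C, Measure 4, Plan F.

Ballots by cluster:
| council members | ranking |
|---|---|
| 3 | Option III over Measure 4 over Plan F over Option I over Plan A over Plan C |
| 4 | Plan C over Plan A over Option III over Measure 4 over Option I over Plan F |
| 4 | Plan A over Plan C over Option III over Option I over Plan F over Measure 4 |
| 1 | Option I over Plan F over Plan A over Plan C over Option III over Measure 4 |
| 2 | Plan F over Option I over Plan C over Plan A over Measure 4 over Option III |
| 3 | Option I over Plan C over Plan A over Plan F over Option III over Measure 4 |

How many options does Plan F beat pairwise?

Plan F against each rival (17 council members):
Plan F–Plan A: Plan A 11–6.
Plan F vs Option I: Plan F preferred on 3+2 = 5 ballots; Option I wins 12–5.
Plan F–Option III: Option III 11–6.
Plan F vs Plan C: Plan C wins 11–6.
Plan F vs Measure 4: 4+1+2+3 = 10 for Plan F, 7 for Measure 4 — Plan F by 10–7.
Plan F beats Measure 4; loses to Plan A, Option I, Option III, Plan C — 1 pairwise win.

1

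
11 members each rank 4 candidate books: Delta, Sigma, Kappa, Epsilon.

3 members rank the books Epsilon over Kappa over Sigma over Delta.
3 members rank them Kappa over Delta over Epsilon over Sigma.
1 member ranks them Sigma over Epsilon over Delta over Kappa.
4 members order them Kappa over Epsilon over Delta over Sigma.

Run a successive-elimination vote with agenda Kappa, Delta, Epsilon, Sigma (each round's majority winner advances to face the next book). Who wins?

Round 1: Kappa vs Delta — 10–1, Kappa advances.
Round 2: Kappa vs Epsilon — 7–4, Kappa advances.
Round 3: Kappa vs Sigma — 10–1, Kappa advances.
Kappa survives the agenda.

Kappa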